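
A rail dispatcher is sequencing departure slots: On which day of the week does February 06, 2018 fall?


Date: 2018-02-06
January 1, 2018 is a Monday
Day of year: 37
Offset from Jan 1: 36 days
36 mod 7 = 1
Result: Tuesday

Tuesday


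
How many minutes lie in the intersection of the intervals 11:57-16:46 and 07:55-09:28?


Interval A: [717, 1006] minutes from midnight
Interval B: [475, 568] minutes from midnight
Overlap start = max(717, 475) = 717
Overlap end = min(1006, 568) = 568
End <= start, so the intervals do not overlap: 0 minutes

0


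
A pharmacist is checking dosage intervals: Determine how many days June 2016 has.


Month: June
Year: 2016
June is a 30-day month
Total: 30 days

30


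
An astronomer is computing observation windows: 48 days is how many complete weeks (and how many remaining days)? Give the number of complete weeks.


Total days: 48
Days per week: 7
Division: 48 / 7 = 6 remainder 6
Complete weeks: 6
Remaining days: 6

6


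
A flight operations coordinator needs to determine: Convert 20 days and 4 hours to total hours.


Days: 20
Extra hours: 4
Hours per day: 24
Days to hours: 20 x 24 = 480
Total: 480 + 4 = 484

484


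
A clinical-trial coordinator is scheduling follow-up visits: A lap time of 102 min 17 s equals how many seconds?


Minutes: 102
Seconds: 17
Convert minutes to seconds: 102 x 60 = 6120
Add remaining seconds: 6120 + 17 = 6137

6137


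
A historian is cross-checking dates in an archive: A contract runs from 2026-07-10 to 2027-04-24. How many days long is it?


Start date: 2026-07-10
End date: 2027-04-24
Jul 2026: +22 days
Aug 2026: +31 days
Sep 2026: +30 days
... (7 more months)
Total: 288 days

288


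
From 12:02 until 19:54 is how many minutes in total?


Start time: 12:02 = 722 minutes from midnight
End time: 19:54 = 1194 minutes from midnight
Difference: 1194 - 722 = 472 minutes
That is 7 hours and 52 minutes

472


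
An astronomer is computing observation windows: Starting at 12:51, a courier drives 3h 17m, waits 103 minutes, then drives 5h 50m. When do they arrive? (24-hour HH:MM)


Depart: 12:51
Leg 1: +197 min -> 16:08
Layover: +103 min -> 17:51
Leg 2: +350 min -> 23:41
Total travel: 650 minutes = 10h 50m
Arrival: 23:41

23:41


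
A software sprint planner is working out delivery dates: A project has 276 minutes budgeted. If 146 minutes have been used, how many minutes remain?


Total budget: 276 minutes
Time used: 146 minutes
Remaining: 276 - 146 = 130 minutes
Percent used: 52.9%
Percent remaining: 47.1%

130


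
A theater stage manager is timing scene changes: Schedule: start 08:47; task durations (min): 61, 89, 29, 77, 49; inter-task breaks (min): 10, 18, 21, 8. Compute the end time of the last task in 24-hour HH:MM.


Start: 08:47 = 527 min from midnight
  after task 1 (61 min): 09:48
  after break (10 min): 09:58
  after task 2 (89 min): 11:27
  after break (18 min): 11:45
  after task 3 (29 min): 12:14
  after break (21 min): 12:35
  after task 4 (77 min): 13:52
  after break (8 min): 14:00
  after task 5 (49 min): 14:49
Total elapsed: 362 minutes
End time: 14:49

14:49


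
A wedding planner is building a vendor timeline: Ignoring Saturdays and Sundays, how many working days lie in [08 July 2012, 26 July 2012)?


Start: 2012-07-08 (Sunday)
End (exclusive): 2012-07-26 (Thursday)
Total calendar days: 18
Full weeks: 18 // 7 = 2 -> 10 weekdays
Remaining 4 days starting on Sunday:
  Sun(-), Mon(w), Tue(w), Wed(w) -> 3 weekdays
Total business days: 10 + 3 = 13

13


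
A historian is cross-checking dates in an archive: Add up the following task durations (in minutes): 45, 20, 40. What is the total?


Durations: 45, 20, 40
Running sum: 45
+ 20 = 65
+ 40 = 105
Total duration: 105 minutes
That is 1 hours and 45 minutes

105


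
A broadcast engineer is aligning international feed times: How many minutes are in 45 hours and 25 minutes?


Hours: 45
Minutes: 25
Convert hours to minutes: 45 x 60 = 2700
Add remaining minutes: 2700 + 25 = 2725

2725


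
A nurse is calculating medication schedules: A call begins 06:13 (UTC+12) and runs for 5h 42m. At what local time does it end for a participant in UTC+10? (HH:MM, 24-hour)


Start: 06:13 in UTC+12
Step 1 - add duration:
  minutes: 13 + 42 = 55
  hours: 6 + 5 + 0 = 11
  end in UTC+12: 11:55
Step 2 - convert UTC+12 -> UTC+10:
  offset difference: 10 - (12) = -2 hours
  11 + (-2) = 9 -> mod 24 = 9
Result: 09:55 in UTC+10

09:55


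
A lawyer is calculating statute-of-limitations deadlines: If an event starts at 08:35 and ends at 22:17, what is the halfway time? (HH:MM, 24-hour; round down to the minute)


Start time: 08:35 = 515 minutes from midnight
End time: 22:17 = 1337 minutes from midnight
Sum: 515 + 1337 = 1852
Midpoint: 1852 / 2 = 926 minutes
Convert: 926 / 60 = 15 hours, 26 minutes
Result: 15:26

15:26


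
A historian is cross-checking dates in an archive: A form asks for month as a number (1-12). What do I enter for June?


Calendar month order:
5. May
6. June <--
7. July
June is month number 6

6


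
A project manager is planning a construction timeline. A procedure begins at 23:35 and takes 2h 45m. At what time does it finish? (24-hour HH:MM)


Start time: 23:35
Adding: 2 hours 45 minutes
Minutes: 35 + 45 = 80
Minute overflow: 80 >= 60, so carry 1 hour, minutes = 20
Hours: 23 + 2 + 1 = 26
Hour wraparound: 26 mod 24 = 2
Result: 02:20

02:20


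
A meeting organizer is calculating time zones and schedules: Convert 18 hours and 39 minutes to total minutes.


Hours: 18
Extra minutes: 39
Minutes per hour: 60
Hours to minutes: 18 x 60 = 1080
Total: 1080 + 39 = 1119

1119


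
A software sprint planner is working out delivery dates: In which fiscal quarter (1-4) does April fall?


Month: April (month 4)
Q1: January-March (months 1-3)
Q2: April-June (months 4-6)
Q3: July-September (months 7-9)
Q4: October-December (months 10-12)
Month 4 falls in Q2

2


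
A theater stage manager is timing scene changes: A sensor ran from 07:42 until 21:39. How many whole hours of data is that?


Start: 07:42
End: 21:39
Hour difference: 21 - 7 = 14 hours
Minute difference: 39 - 42 = -3 minutes
Total minutes: 837
Complete hours: 837 / 60 = 13 (remainder 57)

13


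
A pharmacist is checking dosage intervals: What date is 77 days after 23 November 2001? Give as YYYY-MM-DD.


Start: 2001-11-23
Adding 77 days
Days remaining in November: 7
After November: 70 days still to add
December 2001: 31 days, 39 remaining
January 2002: 31 days, 8 remaining
February 2002 has 28 days, need 8
Result: 2002-02-08

2002-02-08


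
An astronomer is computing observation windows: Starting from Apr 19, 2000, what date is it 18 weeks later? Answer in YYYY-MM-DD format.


Start: 2000-04-19
Weeks to add: 18
Convert to days: 18 x 7 = 126 days
Add 126 days to 2000-04-19
Result: 2000-08-23

2000-08-23


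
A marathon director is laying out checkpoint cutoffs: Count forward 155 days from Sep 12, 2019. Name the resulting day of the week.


Start: 2019-09-12 (Thursday)
Step 1 - find target date: add 155 days
  2019-09-12 + 155 days = 2020-02-14
Step 2 - day of week:
  155 mod 7 = 1
  Thursday + 1 days -> Friday
Result: Friday (2020-02-14)

Friday


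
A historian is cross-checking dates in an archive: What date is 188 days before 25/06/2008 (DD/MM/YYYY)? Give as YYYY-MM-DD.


Start: 2008-06-25
Subtracting 188 days
Days already passed in June: 25
After going back through June: 163 more days to subtract
May 2008: 31 days, 132 remaining
April 2008: 30 days, 102 remaining
March 2008: 31 days, 71 remaining
February 2008: 29 days, 42 remaining
Result: 2007-12-20

2007-12-20


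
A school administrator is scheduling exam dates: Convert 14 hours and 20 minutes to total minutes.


Hours: 14
Extra minutes: 20
Minutes per hour: 60
Hours to minutes: 14 x 60 = 840
Total: 840 + 20 = 860

860


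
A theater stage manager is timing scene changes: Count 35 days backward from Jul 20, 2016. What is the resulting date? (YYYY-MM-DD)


Start: 2016-07-20
Subtracting 35 days
Days already passed in July: 20
After going back through July: 15 more days to subtract
June 2016 has 30 days, need 15
Result: 2016-06-15

2016-06-15


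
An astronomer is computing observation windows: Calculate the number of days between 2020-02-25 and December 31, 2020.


Start: February 25, 2020
End: December 31, 2020
Days left in February: 4
March: 31
April: 30
May: 31
June: 30
... plus remaining months
Sum of remaining months: 306
Total: 4 + 306 = 310

310


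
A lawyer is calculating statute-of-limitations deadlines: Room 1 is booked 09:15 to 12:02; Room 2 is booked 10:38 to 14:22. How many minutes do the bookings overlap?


Interval A: [555, 722] minutes from midnight
Interval B: [638, 862] minutes from midnight
Overlap start = max(555, 638) = 638
Overlap end = min(722, 862) = 722
Overlap = 722 - 638 = 84 minutes

84


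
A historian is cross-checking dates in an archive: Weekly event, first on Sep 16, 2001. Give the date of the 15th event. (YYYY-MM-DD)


First occurrence: 2001-09-16 (occurrence 1)
Each occurrence is 7 days after the previous.
Occurrence 15 is 14 weeks after the first.
14 weeks = 98 days
2001-09-16 + 98 days = 2001-12-23

2001-12-23


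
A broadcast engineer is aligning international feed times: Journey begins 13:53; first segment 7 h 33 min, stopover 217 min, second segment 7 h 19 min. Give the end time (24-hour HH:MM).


Depart: 13:53
Leg 1: +453 min -> 21:26
Layover: +217 min -> 01:03
Leg 2: +439 min -> 08:22
Total travel: 1109 minutes = 18h 29m
Arrival: 08:22

08:22


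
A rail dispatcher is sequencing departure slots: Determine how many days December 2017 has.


Month: December
Year: 2017
December is a 31-day month
Total: 31 days

31


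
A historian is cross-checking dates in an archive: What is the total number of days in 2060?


Year: 2060
Check leap year rules:
Divisible by 4? Yes
Divisible by 100? No
2060 is a leap year
Days: 366

366


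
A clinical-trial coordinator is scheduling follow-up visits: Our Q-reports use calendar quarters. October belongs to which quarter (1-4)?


Month: October (month 10)
Q1: January-March (months 1-3)
Q2: April-June (months 4-6)
Q3: July-September (months 7-9)
Q4: October-December (months 10-12)
Month 10 falls in Q4

4


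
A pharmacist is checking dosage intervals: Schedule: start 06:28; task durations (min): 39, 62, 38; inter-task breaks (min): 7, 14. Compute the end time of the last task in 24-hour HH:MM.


Start: 06:28 = 388 min from midnight
  after task 1 (39 min): 07:07
  after break (7 min): 07:14
  after task 2 (62 min): 08:16
  after break (14 min): 08:30
  after task 3 (38 min): 09:08
Total elapsed: 160 minutes
End time: 09:08

09:08


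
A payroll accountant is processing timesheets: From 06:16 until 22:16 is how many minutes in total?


Start time: 06:16 = 376 minutes from midnight
End time: 22:16 = 1336 minutes from midnight
Difference: 1336 - 376 = 960 minutes
That is 16 hours and 0 minutes

960


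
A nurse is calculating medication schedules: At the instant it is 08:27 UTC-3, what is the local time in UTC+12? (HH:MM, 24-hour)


Local time: 08:27 at UTC-3 (offset -3h)
Target zone: UTC+12 (offset 12h)
Difference: 12 - (-3) = 15 hours
Calculation: 8 + (15) = 23
Result: 23:27

23:27


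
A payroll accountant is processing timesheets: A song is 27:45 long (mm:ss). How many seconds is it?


Minutes: 27
Extra seconds: 45
Seconds per minute: 60
Minutes to seconds: 27 x 60 = 1620
Total: 1620 + 45 = 1665

1665


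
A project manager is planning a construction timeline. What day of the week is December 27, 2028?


Date: 2028-12-27
January 1, 2028 is a Saturday
Day of year: 362
Offset from Jan 1: 361 days
361 mod 7 = 4
Result: Wednesday

Wednesday


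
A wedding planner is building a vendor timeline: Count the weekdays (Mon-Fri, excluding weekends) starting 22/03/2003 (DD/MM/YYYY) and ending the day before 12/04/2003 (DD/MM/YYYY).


Start: 2003-03-22 (Saturday)
End (exclusive): 2003-04-12 (Saturday)
Total calendar days: 21
Full weeks: 21 // 7 = 3 -> 15 weekdays
Remaining 0 days starting on Saturday:
Total business days: 15 + 0 = 15

15


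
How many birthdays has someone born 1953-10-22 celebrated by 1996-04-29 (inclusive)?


Birth: 1953-10-22
Reference: 1996-04-29
Year difference: 1996 - 1953 = 43
Has birthday (10-22) occurred by 04-29? No
Birthday not yet reached this year -> subtract 1
Age in full years: 42

42


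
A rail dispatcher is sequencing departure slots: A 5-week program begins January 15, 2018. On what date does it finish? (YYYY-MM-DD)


Start: 2018-01-15
Weeks to add: 5
Convert to days: 5 x 7 = 35 days
Add 35 days to 2018-01-15
Result: 2018-02-19

2018-02-19


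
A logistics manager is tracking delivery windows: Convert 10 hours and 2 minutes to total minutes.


Hours: 10
Minutes: 2
Convert hours to minutes: 10 x 60 = 600
Add remaining minutes: 600 + 2 = 602

602


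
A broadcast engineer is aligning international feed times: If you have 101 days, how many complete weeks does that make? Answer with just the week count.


Total days: 101
Days per week: 7
Division: 101 / 7 = 14 remainder 3
Complete weeks: 14
Remaining days: 3

14


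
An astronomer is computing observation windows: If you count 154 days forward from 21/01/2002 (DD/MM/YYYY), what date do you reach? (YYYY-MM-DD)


Start: 2002-01-21
Adding 154 days
Days remaining in January: 10
After January: 144 days still to add
February 2002: 28 days, 116 remaining
March 2002: 31 days, 85 remaining
April 2002: 30 days, 55 remaining
May 2002: 31 days, 24 remaining
Result: 2002-06-24

2002-06-24


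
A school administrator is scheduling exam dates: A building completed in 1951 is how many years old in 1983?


Birth year: 1951
Current year: 1983
Age = current year - birth year
Age = 1983 - 1951 = 32

32


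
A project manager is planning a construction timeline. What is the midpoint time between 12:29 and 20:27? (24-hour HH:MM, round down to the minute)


Start time: 12:29 = 749 minutes from midnight
End time: 20:27 = 1227 minutes from midnight
Sum: 749 + 1227 = 1976
Midpoint: 1976 / 2 = 988 minutes
Convert: 988 / 60 = 16 hours, 28 minutes
Result: 16:28

16:28


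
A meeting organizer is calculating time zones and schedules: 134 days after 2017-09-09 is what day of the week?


Start: 2017-09-09 (Saturday)
Step 1 - find target date: add 134 days
  2017-09-09 + 134 days = 2018-01-21
Step 2 - day of week:
  134 mod 7 = 1
  Saturday + 1 days -> Sunday
Result: Sunday (2018-01-21)

Sunday


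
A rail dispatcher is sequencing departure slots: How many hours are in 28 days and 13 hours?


Days: 28
Extra hours: 13
Hours per day: 24
Days to hours: 28 x 24 = 672
Total: 672 + 13 = 685

685


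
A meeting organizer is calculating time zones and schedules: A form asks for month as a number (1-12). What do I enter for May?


Calendar month order:
4. April
5. May <--
6. June
May is month number 5

5


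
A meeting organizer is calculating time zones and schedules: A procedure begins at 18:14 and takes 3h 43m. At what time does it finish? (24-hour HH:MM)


Start time: 18:14
Adding: 3 hours 43 minutes
Minutes: 14 + 43 = 57
Hours: 18 + 3 + 0 = 21
Result: 21:57

21:57


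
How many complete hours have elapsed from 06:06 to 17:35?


Start: 06:06
End: 17:35
Hour difference: 17 - 6 = 11 hours
Minute difference: 35 - 6 = 29 minutes
Total minutes: 689
Complete hours: 689 / 60 = 11 (remainder 29)

11


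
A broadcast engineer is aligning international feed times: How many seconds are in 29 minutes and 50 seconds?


Minutes: 29
Seconds: 50
Convert minutes to seconds: 29 x 60 = 1740
Add remaining seconds: 1740 + 50 = 1790

1790


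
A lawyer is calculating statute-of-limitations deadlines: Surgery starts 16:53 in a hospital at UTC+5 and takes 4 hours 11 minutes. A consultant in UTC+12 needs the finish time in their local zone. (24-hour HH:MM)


Start: 16:53 in UTC+5
Step 1 - add duration:
  minutes: 53 + 11 = 64 (carry 1h)
  hours: 16 + 4 + 1 = 21
  end in UTC+5: 21:04
Step 2 - convert UTC+5 -> UTC+12:
  offset difference: 12 - (5) = 7 hours
  21 + (7) = 28 -> mod 24 = 4
Result: 04:04 in UTC+12

04:04


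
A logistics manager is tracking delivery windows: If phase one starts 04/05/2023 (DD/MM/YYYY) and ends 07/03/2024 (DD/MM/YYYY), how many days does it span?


Start date: 2023-05-04
End date: 2024-03-07
May 2023: +28 days
Jun 2023: +30 days
Jul 2023: +31 days
... (8 more months)
Total: 308 days

308


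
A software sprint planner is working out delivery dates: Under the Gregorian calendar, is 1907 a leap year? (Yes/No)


Year: 1907
Divisible by 4? 1907 / 4 = 476.75 -> No
Not divisible by 4, so NOT a leap year

No


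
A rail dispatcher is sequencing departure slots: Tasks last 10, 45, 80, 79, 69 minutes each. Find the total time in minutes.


Durations: 10, 45, 80, 79, 69
Running sum: 10
+ 45 = 55
+ 80 = 135
+ 79 = 214
+ 69 = 283
Total duration: 283 minutes
That is 4 hours and 43 minutes

283


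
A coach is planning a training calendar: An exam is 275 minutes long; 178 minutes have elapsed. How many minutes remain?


Total budget: 275 minutes
Time used: 178 minutes
Remaining: 275 - 178 = 97 minutes
Percent used: 64.7%
Percent remaining: 35.3%

97


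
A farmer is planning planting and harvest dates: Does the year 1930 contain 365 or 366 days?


Year: 1930
Check leap year rules:
Divisible by 4? No
1930 is not a leap year
Days: 365

365


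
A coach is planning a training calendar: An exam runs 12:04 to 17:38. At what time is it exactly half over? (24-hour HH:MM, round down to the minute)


Start time: 12:04 = 724 minutes from midnight
End time: 17:38 = 1058 minutes from midnight
Sum: 724 + 1058 = 1782
Midpoint: 1782 / 2 = 891 minutes
Convert: 891 / 60 = 14 hours, 51 minutes
Result: 14:51

14:51


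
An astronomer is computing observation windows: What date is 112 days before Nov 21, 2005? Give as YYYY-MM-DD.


Start: 2005-11-21
Subtracting 112 days
Days already passed in November: 21
After going back through November: 91 more days to subtract
October 2005: 31 days, 60 remaining
September 2005: 30 days, 30 remaining
August 2005 has 31 days, need 30
Result: 2005-08-01

2005-08-01


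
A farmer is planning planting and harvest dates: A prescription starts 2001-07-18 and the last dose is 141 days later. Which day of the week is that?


Start: 2001-07-18 (Wednesday)
Step 1 - find target date: add 141 days
  2001-07-18 + 141 days = 2001-12-06
Step 2 - day of week:
  141 mod 7 = 1
  Wednesday + 1 days -> Thursday
Result: Thursday (2001-12-06)

Thursday


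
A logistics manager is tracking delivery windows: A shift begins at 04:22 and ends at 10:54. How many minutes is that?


Start time: 04:22 = 262 minutes from midnight
End time: 10:54 = 654 minutes from midnight
Difference: 654 - 262 = 392 minutes
That is 6 hours and 32 minutes

392


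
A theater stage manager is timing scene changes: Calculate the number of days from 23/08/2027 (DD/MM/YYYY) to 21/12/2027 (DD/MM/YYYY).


Start date: 2027-08-23
End date: 2027-12-21
Aug 2027: +9 days
Sep 2027: +30 days
Oct 2027: +31 days
Nov 2027: +30 days
Dec 2027: +20 days
Total: 120 days

120


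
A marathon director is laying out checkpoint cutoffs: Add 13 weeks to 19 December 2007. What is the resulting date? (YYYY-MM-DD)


Start: 2007-12-19
Weeks to add: 13
Convert to days: 13 x 7 = 91 days
Add 91 days to 2007-12-19
Result: 2008-03-19

2008-03-19


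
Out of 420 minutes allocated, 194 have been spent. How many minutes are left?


Total budget: 420 minutes
Time used: 194 minutes
Remaining: 420 - 194 = 226 minutes
Percent used: 46.2%
Percent remaining: 53.8%

226


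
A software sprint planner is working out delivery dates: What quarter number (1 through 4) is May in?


Month: May (month 5)
Q1: January-March (months 1-3)
Q2: April-June (months 4-6)
Q3: July-September (months 7-9)
Q4: October-December (months 10-12)
Month 5 falls in Q2

2


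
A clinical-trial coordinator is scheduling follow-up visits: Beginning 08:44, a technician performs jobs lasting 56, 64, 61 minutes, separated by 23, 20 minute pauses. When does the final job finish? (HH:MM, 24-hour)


Start: 08:44 = 524 min from midnight
  after task 1 (56 min): 09:40
  after break (23 min): 10:03
  after task 2 (64 min): 11:07
  after break (20 min): 11:27
  after task 3 (61 min): 12:28
Total elapsed: 224 minutes
End time: 12:28

12:28


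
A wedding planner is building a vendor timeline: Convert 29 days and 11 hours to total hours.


Days: 29
Extra hours: 11
Hours per day: 24
Days to hours: 29 x 24 = 696
Total: 696 + 11 = 707

707


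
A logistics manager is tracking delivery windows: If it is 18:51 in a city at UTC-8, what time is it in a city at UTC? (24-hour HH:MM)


Local time: 18:51 at UTC-8 (offset -8h)
Target zone: UTC (offset 0h)
Difference: 0 - (-8) = 8 hours
Calculation: 18 + (8) = 26
Wraparound: (26) mod 24 = 2
Result: 02:51

02:51


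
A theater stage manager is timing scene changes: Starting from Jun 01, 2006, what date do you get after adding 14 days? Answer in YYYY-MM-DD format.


Start: 2006-06-01
Adding 14 days
Days remaining in June: 29
Result: 2006-06-15

2006-06-15


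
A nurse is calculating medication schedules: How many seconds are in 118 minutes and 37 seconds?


Minutes: 118
Extra seconds: 37
Seconds per minute: 60
Minutes to seconds: 118 x 60 = 7080
Total: 7080 + 37 = 7117

7117


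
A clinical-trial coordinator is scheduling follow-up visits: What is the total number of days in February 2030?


Month: February
Year: 2030
2030 is not a leap year
February has 28 days
Total: 28 days

28


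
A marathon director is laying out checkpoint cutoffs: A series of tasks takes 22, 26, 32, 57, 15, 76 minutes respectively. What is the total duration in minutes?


Durations: 22, 26, 32, 57, 15, 76
Running sum: 22
+ 26 = 48
+ 32 = 80
+ 57 = 137
+ 15 = 152
+ 76 = 228
Total duration: 228 minutes
That is 3 hours and 48 minutes

228


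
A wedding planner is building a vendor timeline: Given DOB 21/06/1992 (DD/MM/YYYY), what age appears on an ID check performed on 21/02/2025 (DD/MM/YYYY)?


Birth: 1992-06-21
Reference: 2025-02-21
Year difference: 2025 - 1992 = 33
Has birthday (06-21) occurred by 02-21? No
Birthday not yet reached this year -> subtract 1
Age in full years: 32

32


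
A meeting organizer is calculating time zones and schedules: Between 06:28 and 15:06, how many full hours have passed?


Start: 06:28
End: 15:06
Hour difference: 15 - 6 = 9 hours
Minute difference: 6 - 28 = -22 minutes
Total minutes: 518
Complete hours: 518 / 60 = 8 (remainder 38)

8


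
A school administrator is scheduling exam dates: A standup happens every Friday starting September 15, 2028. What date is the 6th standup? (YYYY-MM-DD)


First occurrence: 2028-09-15 (occurrence 1)
Each occurrence is 7 days after the previous.
Occurrence 6 is 5 weeks after the first.
5 weeks = 35 days
2028-09-15 + 35 days = 2028-10-20

2028-10-20


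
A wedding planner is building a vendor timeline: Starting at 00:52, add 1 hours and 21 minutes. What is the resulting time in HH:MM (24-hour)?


Start time: 00:52
Adding: 1 hours 21 minutes
Minutes: 52 + 21 = 73
Minute overflow: 73 >= 60, so carry 1 hour, minutes = 13
Hours: 0 + 1 + 1 = 2
Result: 02:13

02:13


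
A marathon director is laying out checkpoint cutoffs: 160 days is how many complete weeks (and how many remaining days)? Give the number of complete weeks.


Total days: 160
Days per week: 7
Division: 160 / 7 = 22 remainder 6
Complete weeks: 22
Remaining days: 6

22


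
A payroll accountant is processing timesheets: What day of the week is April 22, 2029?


Date: 2029-04-22
January 1, 2029 is a Monday
Day of year: 112
Offset from Jan 1: 111 days
111 mod 7 = 6
Result: Sunday

Sunday


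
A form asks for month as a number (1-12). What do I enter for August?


Calendar month order:
7. July
8. August <--
9. September
August is month number 8

8


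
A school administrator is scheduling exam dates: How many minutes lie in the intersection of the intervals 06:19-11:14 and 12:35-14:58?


Interval A: [379, 674] minutes from midnight
Interval B: [755, 898] minutes from midnight
Overlap start = max(379, 755) = 755
Overlap end = min(674, 898) = 674
End <= start, so the intervals do not overlap: 0 minutes

0


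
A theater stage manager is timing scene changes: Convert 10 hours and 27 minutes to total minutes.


Hours: 10
Minutes: 27
Convert hours to minutes: 10 x 60 = 600
Add remaining minutes: 600 + 27 = 627

627


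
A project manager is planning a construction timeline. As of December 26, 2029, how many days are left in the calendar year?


Start: December 26, 2029
End: December 31, 2029
Days left in December: 5
Total: 5 days

5


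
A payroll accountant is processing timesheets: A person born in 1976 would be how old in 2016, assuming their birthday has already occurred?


Birth year: 1976
Current year: 2016
Age = current year - birth year
Age = 2016 - 1976 = 40

40


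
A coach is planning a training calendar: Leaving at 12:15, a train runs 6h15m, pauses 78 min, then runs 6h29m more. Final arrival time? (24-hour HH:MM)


Depart: 12:15
Leg 1: +375 min -> 18:30
Layover: +78 min -> 19:48
Leg 2: +389 min -> 02:17
Total travel: 842 minutes = 14h 2m
Arrival: 02:17

02:17


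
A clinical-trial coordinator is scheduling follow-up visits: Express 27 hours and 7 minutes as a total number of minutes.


Hours: 27
Extra minutes: 7
Minutes per hour: 60
Hours to minutes: 27 x 60 = 1620
Total: 1620 + 7 = 1627

1627


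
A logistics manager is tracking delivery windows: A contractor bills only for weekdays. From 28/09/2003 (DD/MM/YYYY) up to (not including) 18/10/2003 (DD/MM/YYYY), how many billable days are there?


Start: 2003-09-28 (Sunday)
End (exclusive): 2003-10-18 (Saturday)
Total calendar days: 20
Full weeks: 20 // 7 = 2 -> 10 weekdays
Remaining 6 days starting on Sunday:
  Sun(-), Mon(w), Tue(w), Wed(w), Thu(w), Fri(w) -> 5 weekdays
Total business days: 10 + 5 = 15

15


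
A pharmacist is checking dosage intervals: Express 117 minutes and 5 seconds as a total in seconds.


Minutes: 117
Seconds: 5
Convert minutes to seconds: 117 x 60 = 7020
Add remaining seconds: 7020 + 5 = 7025

7025


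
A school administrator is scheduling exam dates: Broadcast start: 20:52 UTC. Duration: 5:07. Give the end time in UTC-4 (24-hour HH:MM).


Start: 20:52 in UTC
Step 1 - add duration:
  minutes: 52 + 7 = 59
  hours: 20 + 5 + 0 = 25
  end in UTC: 01:59
Step 2 - convert UTC -> UTC-4:
  offset difference: -4 - (0) = -4 hours
  1 + (-4) = -3 -> mod 24 = 21
Result: 21:59 in UTC-4

21:59


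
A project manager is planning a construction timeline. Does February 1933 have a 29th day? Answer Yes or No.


Year: 1933
Divisible by 4? 1933 / 4 = 483.25 -> No
Not divisible by 4, so NOT a leap year

No


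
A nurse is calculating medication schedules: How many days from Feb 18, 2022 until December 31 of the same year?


Start: February 18, 2022
End: December 31, 2022
Days left in February: 10
March: 31
April: 30
May: 31
June: 30
... plus remaining months
Sum of remaining months: 306
Total: 10 + 306 = 316

316


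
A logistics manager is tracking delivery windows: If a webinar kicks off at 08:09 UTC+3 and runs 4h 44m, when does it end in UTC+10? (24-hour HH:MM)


Start: 08:09 in UTC+3
Step 1 - add duration:
  minutes: 9 + 44 = 53
  hours: 8 + 4 + 0 = 12
  end in UTC+3: 12:53
Step 2 - convert UTC+3 -> UTC+10:
  offset difference: 10 - (3) = 7 hours
  12 + (7) = 19 -> mod 24 = 19
Result: 19:53 in UTC+10

19:53


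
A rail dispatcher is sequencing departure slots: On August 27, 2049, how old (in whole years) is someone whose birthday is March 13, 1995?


Birth: 1995-03-13
Reference: 2049-08-27
Year difference: 2049 - 1995 = 54
Has birthday (03-13) occurred by 08-27? Yes
Age in full years: 54

54


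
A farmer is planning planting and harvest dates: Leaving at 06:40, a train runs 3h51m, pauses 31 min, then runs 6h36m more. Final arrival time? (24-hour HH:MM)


Depart: 06:40
Leg 1: +231 min -> 10:31
Layover: +31 min -> 11:02
Leg 2: +396 min -> 17:38
Total travel: 658 minutes = 10h 58m
Arrival: 17:38

17:38


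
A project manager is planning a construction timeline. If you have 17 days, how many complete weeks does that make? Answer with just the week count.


Total days: 17
Days per week: 7
Division: 17 / 7 = 2 remainder 3
Complete weeks: 2
Remaining days: 3

2


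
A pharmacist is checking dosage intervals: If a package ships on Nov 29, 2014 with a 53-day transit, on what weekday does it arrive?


Start: 2014-11-29 (Saturday)
Step 1 - find target date: add 53 days
  2014-11-29 + 53 days = 2015-01-21
Step 2 - day of week:
  53 mod 7 = 4
  Saturday + 4 days -> Wednesday
Result: Wednesday (2015-01-21)

Wednesday


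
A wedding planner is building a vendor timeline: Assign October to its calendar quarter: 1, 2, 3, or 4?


Month: October (month 10)
Q1: January-March (months 1-3)
Q2: April-June (months 4-6)
Q3: July-September (months 7-9)
Q4: October-December (months 10-12)
Month 10 falls in Q4

4


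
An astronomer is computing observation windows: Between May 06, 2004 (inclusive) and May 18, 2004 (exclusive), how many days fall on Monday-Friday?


Start: 2004-05-06 (Thursday)
End (exclusive): 2004-05-18 (Tuesday)
Total calendar days: 12
Full weeks: 12 // 7 = 1 -> 5 weekdays
Remaining 5 days starting on Thursday:
  Thu(w), Fri(w), Sat(-), Sun(-), Mon(w) -> 3 weekdays
Total business days: 5 + 3 = 8

8


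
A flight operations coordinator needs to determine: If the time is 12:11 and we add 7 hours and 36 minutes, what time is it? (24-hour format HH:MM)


Start time: 12:11
Adding: 7 hours 36 minutes
Minutes: 11 + 36 = 47
Hours: 12 + 7 + 0 = 19
Result: 19:47

19:47


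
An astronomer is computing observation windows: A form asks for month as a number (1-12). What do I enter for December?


Calendar month order:
11. November
12. December <--
December is month number 12

12


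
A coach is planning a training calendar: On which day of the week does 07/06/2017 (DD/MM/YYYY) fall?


Date: 2017-06-07
January 1, 2017 is a Sunday
Day of year: 158
Offset from Jan 1: 157 days
157 mod 7 = 3
Result: Wednesday

Wednesday


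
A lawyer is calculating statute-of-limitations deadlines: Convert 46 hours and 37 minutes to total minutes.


Hours: 46
Minutes: 37
Convert hours to minutes: 46 x 60 = 2760
Add remaining minutes: 2760 + 37 = 2797

2797


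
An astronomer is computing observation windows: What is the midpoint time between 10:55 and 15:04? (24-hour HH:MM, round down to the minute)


Start time: 10:55 = 655 minutes from midnight
End time: 15:04 = 904 minutes from midnight
Sum: 655 + 904 = 1559
Midpoint: 1559 / 2 = 779 minutes
Convert: 779 / 60 = 12 hours, 59 minutes
Result: 12:59

12:59


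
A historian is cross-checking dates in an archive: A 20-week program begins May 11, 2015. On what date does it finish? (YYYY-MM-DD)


Start: 2015-05-11
Weeks to add: 20
Convert to days: 20 x 7 = 140 days
Add 140 days to 2015-05-11
Result: 2015-09-28

2015-09-28


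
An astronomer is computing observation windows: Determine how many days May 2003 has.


Month: May
Year: 2003
May is a 31-day month
Total: 31 days

31


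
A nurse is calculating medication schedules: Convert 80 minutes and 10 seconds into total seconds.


Minutes: 80
Seconds: 10
Convert minutes to seconds: 80 x 60 = 4800
Add remaining seconds: 4800 + 10 = 4810

4810


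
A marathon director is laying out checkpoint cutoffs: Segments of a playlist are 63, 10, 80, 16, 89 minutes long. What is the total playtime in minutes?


Durations: 63, 10, 80, 16, 89
Running sum: 63
+ 10 = 73
+ 80 = 153
+ 16 = 169
+ 89 = 258
Total duration: 258 minutes
That is 4 hours and 18 minutes

258


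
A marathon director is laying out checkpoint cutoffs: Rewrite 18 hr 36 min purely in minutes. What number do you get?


Hours: 18
Extra minutes: 36
Minutes per hour: 60
Hours to minutes: 18 x 60 = 1080
Total: 1080 + 36 = 1116

1116


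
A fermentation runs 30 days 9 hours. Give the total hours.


Days: 30
Extra hours: 9
Hours per day: 24
Days to hours: 30 x 24 = 720
Total: 720 + 9 = 729

729


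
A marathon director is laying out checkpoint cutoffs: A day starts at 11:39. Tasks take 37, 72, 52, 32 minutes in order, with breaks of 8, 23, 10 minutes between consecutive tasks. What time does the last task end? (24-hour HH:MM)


Start: 11:39 = 699 min from midnight
  after task 1 (37 min): 12:16
  after break (8 min): 12:24
  after task 2 (72 min): 13:36
  after break (23 min): 13:59
  after task 3 (52 min): 14:51
  after break (10 min): 15:01
  after task 4 (32 min): 15:33
Total elapsed: 234 minutes
End time: 15:33

15:33


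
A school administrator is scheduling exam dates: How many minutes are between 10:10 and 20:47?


Start time: 10:10 = 610 minutes from midnight
End time: 20:47 = 1247 minutes from midnight
Difference: 1247 - 610 = 637 minutes
That is 10 hours and 37 minutes

637


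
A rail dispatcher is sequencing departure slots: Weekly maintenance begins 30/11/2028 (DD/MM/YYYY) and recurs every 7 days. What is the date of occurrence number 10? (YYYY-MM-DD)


First occurrence: 2028-11-30 (occurrence 1)
Each occurrence is 7 days after the previous.
Occurrence 10 is 9 weeks after the first.
9 weeks = 63 days
2028-11-30 + 63 days = 2029-02-01

2029-02-01


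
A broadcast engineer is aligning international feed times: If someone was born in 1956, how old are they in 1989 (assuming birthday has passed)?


Birth year: 1956
Current year: 1989
Age = current year - birth year
Age = 1989 - 1956 = 33

33


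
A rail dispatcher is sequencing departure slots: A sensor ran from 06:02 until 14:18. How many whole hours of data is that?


Start: 06:02
End: 14:18
Hour difference: 14 - 6 = 8 hours
Minute difference: 18 - 2 = 16 minutes
Total minutes: 496
Complete hours: 496 / 60 = 8 (remainder 16)

8


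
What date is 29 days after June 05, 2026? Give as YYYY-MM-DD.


Start: 2026-06-05
Adding 29 days
Days remaining in June: 25
After June: 4 days still to add
July 2026 has 31 days, need 4
Result: 2026-07-04

2026-07-04


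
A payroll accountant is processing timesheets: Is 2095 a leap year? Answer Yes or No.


Year: 2095
Divisible by 4? 2095 / 4 = 523.75 -> No
Not divisible by 4, so NOT a leap year

No


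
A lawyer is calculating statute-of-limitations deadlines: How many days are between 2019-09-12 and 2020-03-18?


Start date: 2019-09-12
End date: 2020-03-18
Sep 2019: +19 days
Oct 2019: +31 days
Nov 2019: +30 days
... (4 more months)
Total: 188 days

188


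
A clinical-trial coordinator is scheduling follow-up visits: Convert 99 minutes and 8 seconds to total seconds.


Minutes: 99
Extra seconds: 8
Seconds per minute: 60
Minutes to seconds: 99 x 60 = 5940
Total: 5940 + 8 = 5948

5948


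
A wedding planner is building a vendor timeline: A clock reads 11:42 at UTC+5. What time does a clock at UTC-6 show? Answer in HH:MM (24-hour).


Local time: 11:42 at UTC+5 (offset 5h)
Target zone: UTC-6 (offset -6h)
Difference: -6 - (5) = -11 hours
Calculation: 11 + (-11) = 0
Result: 00:42

00:42


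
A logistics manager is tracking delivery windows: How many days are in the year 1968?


Year: 1968
Check leap year rules:
Divisible by 4? Yes
Divisible by 100? No
1968 is a leap year
Days: 366

366


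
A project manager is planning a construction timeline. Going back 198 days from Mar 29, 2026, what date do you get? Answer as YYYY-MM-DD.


Start: 2026-03-29
Subtracting 198 days
Days already passed in March: 29
After going back through March: 169 more days to subtract
February 2026: 28 days, 141 remaining
January 2026: 31 days, 110 remaining
December 2025: 31 days, 79 remaining
November 2025: 30 days, 49 remaining
Result: 2025-09-12

2025-09-12


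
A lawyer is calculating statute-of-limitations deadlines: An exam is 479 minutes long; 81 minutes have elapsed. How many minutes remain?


Total budget: 479 minutes
Time used: 81 minutes
Remaining: 479 - 81 = 398 minutes
Percent used: 16.9%
Percent remaining: 83.1%

398


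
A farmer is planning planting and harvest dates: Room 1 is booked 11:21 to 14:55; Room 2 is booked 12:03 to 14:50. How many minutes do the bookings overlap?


Interval A: [681, 895] minutes from midnight
Interval B: [723, 890] minutes from midnight
Overlap start = max(681, 723) = 723
Overlap end = min(895, 890) = 890
Overlap = 890 - 723 = 167 minutes

167


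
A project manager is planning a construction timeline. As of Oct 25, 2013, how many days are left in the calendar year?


Start: October 25, 2013
End: December 31, 2013
Days left in October: 6
November: 30
December: 31
Sum of remaining months: 61
Total: 6 + 61 = 67

67


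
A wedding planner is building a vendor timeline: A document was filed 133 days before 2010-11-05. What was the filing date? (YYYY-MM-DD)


Start: 2010-11-05
Subtracting 133 days
Days already passed in November: 5
After going back through November: 128 more days to subtract
October 2010: 31 days, 97 remaining
September 2010: 30 days, 67 remaining
August 2010: 31 days, 36 remaining
July 2010: 31 days, 5 remaining
Result: 2010-06-25

2010-06-25


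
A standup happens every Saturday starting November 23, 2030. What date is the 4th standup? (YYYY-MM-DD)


First occurrence: 2030-11-23 (occurrence 1)
Each occurrence is 7 days after the previous.
Occurrence 4 is 3 weeks after the first.
3 weeks = 21 days
2030-11-23 + 21 days = 2030-12-14

2030-12-14


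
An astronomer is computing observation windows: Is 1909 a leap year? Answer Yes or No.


Year: 1909
Divisible by 4? 1909 / 4 = 477.25 -> No
Not divisible by 4, so NOT a leap year

No


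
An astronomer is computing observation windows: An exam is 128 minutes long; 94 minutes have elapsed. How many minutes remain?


Total budget: 128 minutes
Time used: 94 minutes
Remaining: 128 - 94 = 34 minutes
Percent used: 73.4%
Percent remaining: 26.6%

34


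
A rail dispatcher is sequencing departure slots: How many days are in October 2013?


Month: October
Year: 2013
October is a 31-day month
Total: 31 days

31


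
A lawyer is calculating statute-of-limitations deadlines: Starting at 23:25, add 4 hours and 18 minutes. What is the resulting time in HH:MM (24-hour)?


Start time: 23:25
Adding: 4 hours 18 minutes
Minutes: 25 + 18 = 43
Hours: 23 + 4 + 0 = 27
Hour wraparound: 27 mod 24 = 3
Result: 03:43

03:43


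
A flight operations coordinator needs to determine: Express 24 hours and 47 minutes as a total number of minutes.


Hours: 24
Extra minutes: 47
Minutes per hour: 60
Hours to minutes: 24 x 60 = 1440
Total: 1440 + 47 = 1487

1487


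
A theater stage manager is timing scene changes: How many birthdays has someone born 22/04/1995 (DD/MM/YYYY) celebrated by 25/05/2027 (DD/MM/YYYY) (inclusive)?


Birth: 1995-04-22
Reference: 2027-05-25
Year difference: 2027 - 1995 = 32
Has birthday (04-22) occurred by 05-25? Yes
Age in full years: 32

32


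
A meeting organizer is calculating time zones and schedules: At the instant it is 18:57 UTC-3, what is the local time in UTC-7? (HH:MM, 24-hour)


Local time: 18:57 at UTC-3 (offset -3h)
Target zone: UTC-7 (offset -7h)
Difference: -7 - (-3) = -4 hours
Calculation: 18 + (-4) = 14
Result: 14:57

14:57


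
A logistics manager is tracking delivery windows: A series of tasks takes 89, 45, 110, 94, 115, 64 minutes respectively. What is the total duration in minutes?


Durations: 89, 45, 110, 94, 115, 64
Running sum: 89
+ 45 = 134
+ 110 = 244
+ 94 = 338
+ 115 = 453
+ 64 = 517
Total duration: 517 minutes
That is 8 hours and 37 minutes

517
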